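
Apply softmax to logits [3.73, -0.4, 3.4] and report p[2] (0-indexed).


Exponentials: e^3.73=41.6791, e^-0.4=0.6703, e^3.4=29.9641
Sum = 72.3135
Softmax = [0.5764, 0.0093, 0.4144]
p[2] = 29.9641/72.3135 = 0.4144

0.4144


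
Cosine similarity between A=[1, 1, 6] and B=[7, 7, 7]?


A·B = 1·7 + 1·7 + 6·7 = 56
‖A‖ = √38 = 6.1644, ‖B‖ = √147 = 12.1244
cos = 56/(√38·√147) = 56/√5586 = 0.7493

0.7493


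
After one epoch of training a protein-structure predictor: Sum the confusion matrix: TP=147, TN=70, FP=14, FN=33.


Total = TP + TN + FP + FN
= 147 + 70 + 14 + 33
= 264
(Predicted positive: 161, predicted negative: 103)

264


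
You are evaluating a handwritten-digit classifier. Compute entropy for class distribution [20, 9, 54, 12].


Probabilities: [20/95, 9/95, 54/95, 12/95] ≈ [0.2105, 0.0947, 0.5684, 0.1263]
H = -((20/95)·log₂(20/95) + (9/95)·log₂(9/95) + (54/95)·log₂(54/95) + (12/95)·log₂(12/95))
  = 1.6356 bits

1.6356 bits


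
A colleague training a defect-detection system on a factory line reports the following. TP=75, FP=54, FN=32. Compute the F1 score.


Precision = 75/129 = 0.5814
Recall = 75/107 = 0.7009
F1 = 2·P·R/(P+R) = 2·TP/(2·TP+FP+FN) = 150/(150+54+32) = 150/236 = 0.6356

0.6356


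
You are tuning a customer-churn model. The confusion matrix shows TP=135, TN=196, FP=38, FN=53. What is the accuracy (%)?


Accuracy = (TP+TN)/(TP+TN+FP+FN)
= (135+196)/(422)
= 331/422 = 78.44%

78.44%


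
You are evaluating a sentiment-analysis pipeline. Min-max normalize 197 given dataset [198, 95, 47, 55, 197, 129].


min=47, max=198
(197-47)/(198-47) = 150/151 = 0.9934

0.9934


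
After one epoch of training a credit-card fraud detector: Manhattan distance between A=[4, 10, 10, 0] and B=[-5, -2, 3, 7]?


d = |4+ 5| + |10+ 2| + |10-3| + |0-7|
  = 9 + 12 + 7 + 7
  = 35

35


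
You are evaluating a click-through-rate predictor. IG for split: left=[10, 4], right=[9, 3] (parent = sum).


Parent = [19, 7], H_parent = 0.8404
H_left = 0.8631 (n=14), H_right = 0.8113 (n=12)
H_children = (14/26)·0.8631 + (12/26)·0.8113 = 0.8392
IG = 0.8404 - 0.8392 = 0.0012

0.0012


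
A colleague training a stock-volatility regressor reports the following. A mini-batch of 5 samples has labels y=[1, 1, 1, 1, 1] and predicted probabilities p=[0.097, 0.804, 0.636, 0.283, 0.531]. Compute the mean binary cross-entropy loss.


L[0] = -ln(0.097) = 2.333
L[1] = -ln(0.804) = 0.2182
L[2] = -ln(0.636) = 0.4526
L[3] = -ln(0.283) = 1.2623
L[4] = -ln(0.531) = 0.633
mean = (2.333 + 0.2182 + 0.4526 + 1.2623 + 0.633)/5 = 0.9798

0.9798


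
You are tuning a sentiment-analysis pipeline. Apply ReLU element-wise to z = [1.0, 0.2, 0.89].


ReLU(1.0) = max(0, 1.0) = 1.0
ReLU(0.2) = max(0, 0.2) = 0.2
ReLU(0.89) = max(0, 0.89) = 0.89
result = [1.0, 0.2, 0.89]

[1.0, 0.2, 0.89]


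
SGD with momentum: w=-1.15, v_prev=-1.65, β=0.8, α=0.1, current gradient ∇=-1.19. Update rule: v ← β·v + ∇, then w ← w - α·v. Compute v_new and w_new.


v_new = 0.8·-1.65 - 1.19 = -1.32 - 1.19 = -2.51
w_new = -1.15 - 0.1·-2.51 = -1.15 + 0.251 = -0.899

v_new=-2.51, w_new=-0.899


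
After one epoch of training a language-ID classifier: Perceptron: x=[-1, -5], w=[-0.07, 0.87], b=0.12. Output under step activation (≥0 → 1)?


z = (-1)·(-0.07) + (-5)·(0.87) + 0.12
  = -4.16
step(z) = 0 (z<0)

0


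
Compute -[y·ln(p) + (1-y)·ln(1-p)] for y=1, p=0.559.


BCE = -[y·ln(p) + (1-y)·ln(1-p)]
= -1·ln(0.559) - 0
= -ln(0.559) = 0.5816

0.5816


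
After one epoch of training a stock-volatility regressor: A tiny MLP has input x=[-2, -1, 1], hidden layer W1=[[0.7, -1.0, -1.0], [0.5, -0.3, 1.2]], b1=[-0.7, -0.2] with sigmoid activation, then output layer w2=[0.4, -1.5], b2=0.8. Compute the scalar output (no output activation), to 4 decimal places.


z1[0] = (0.7)·(-2) + (-1.0)·(-1) + (-1.0)·(1) - 0.7 = -2.1
z1[1] = (0.5)·(-2) + (-0.3)·(-1) + (1.2)·(1) - 0.2 = 0.3
h = sigmoid(z1) = [0.1091, 0.5744]
output = (0.4)·(0.1091) + (-1.5)·(0.5744) + 0.8 = -0.018

-0.018


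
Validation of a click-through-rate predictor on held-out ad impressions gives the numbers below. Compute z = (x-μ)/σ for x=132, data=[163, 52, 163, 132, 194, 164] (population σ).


μ = 144.6667, σ = 45.143
z = (132 - 144.6667)/45.143 = -0.2806

-0.2806


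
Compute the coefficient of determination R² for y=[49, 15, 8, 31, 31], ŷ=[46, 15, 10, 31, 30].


ȳ = 26.8
SS_res = Σ(y-ŷ)² = 14
SS_tot = Σ(y-ȳ)² = 1020.8
R² = 1 - SS_res/SS_tot = 1 - 0.0137 = 0.9863

0.9863


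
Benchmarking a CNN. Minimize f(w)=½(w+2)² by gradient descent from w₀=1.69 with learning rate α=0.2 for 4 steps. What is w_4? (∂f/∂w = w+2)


step 1: grad = 1.69+2 = 3.69; w = 1.69 - 0.2·(3.69) = 0.952
step 2: grad = 0.952+2 = 2.952; w = 0.952 - 0.2·(2.952) = 0.3616
step 3: grad = 0.3616+2 = 2.3616; w = 0.3616 - 0.2·(2.3616) = -0.11072
step 4: grad = -0.11072+2 = 1.88928; w = -0.11072 - 0.2·(1.88928) = -0.488576

-0.488576


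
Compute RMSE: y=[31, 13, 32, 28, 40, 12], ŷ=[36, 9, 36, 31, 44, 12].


MSE = 82/6 = 13.6667
RMSE = √(82/6) = 3.6968

3.6968


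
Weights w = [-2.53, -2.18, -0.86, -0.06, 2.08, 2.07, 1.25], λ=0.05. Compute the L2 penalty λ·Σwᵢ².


‖w‖₂² = (-2.53)² + (-2.18)² + (-0.86)² + (-0.06)² + (2.08)² + (2.07)² + (1.25)²
     = 6.4009 + 4.7524 + 0.7396 + 0.0036 + 4.3264 + 4.2849 + 1.5625
     = 22.0703
λ·‖w‖₂² = 0.05·22.0703 = 1.103515

1.103515


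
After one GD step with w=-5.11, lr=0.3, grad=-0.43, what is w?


w_new = w - α·∇
= -5.11 - 0.3·-0.43
= -5.11 + 0.129
= -4.981

-4.981


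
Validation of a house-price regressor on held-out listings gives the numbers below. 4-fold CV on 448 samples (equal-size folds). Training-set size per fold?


Fold size = 448/4 = 112
Training per fold = 448 - 112 = 336

336


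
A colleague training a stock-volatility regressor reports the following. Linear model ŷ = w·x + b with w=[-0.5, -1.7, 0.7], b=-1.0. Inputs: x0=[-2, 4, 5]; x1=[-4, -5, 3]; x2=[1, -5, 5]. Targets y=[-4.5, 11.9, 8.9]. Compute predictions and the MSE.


ŷ0 = (-0.5)·(-2) + (-1.7)·(4) + (0.7)·(5) - 1.0 = -3.3
ŷ1 = (-0.5)·(-4) + (-1.7)·(-5) + (0.7)·(3) - 1.0 = 11.6
ŷ2 = (-0.5)·(1) + (-1.7)·(-5) + (0.7)·(5) - 1.0 = 10.5
errors² = [1.44, 0.09, 2.56]
MSE = 4.0900/3 = 1.3633

1.3633


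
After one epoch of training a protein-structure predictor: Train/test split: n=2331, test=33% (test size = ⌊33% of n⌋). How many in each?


Test = ⌊2331·33/100⌋ = 769
Train = 2331 - 769 = 1562

Train: 1562, Test: 769


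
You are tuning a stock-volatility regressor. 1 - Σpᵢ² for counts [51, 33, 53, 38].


Probabilities: [51/175, 33/175, 53/175, 38/175] ≈ [0.2914, 0.1886, 0.3029, 0.2171]
Σpᵢ² = (2601 + 1089 + 2809 + 1444)/175² = 7943/30625
Gini = 1 - Σpᵢ² = 1 - 7943/30625 = 0.7406

0.7406


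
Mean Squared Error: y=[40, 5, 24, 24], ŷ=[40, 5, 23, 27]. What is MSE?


Squared errors: (40-40)²=0, (5-5)²=0, (24-23)²=1, (24-27)²=9
Sum = 10
MSE = 10/4 = 5/2

5/2


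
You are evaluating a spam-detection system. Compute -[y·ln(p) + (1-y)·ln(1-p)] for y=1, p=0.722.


BCE = -[y·ln(p) + (1-y)·ln(1-p)]
= -1·ln(0.722) - 0
= -ln(0.722) = 0.3257

0.3257


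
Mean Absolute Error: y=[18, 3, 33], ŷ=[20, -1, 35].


Absolute errors: |18-20|=2, |3+ 1|=4, |33-35|=2
Sum = 8
MAE = 8/3 = 8/3

8/3


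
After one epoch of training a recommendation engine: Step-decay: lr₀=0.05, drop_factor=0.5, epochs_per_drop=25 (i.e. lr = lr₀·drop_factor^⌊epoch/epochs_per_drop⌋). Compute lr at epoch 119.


n_drops = ⌊119/25⌋ = 4
lr = 0.05·0.5^4 = 0.05·0.0625 = 0.003125

0.003125


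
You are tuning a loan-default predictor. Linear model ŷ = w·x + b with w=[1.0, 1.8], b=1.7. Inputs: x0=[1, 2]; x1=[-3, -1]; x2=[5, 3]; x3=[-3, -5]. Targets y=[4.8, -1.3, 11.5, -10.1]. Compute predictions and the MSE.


ŷ0 = (1.0)·(1) + (1.8)·(2) + 1.7 = 6.3
ŷ1 = (1.0)·(-3) + (1.8)·(-1) + 1.7 = -3.1
ŷ2 = (1.0)·(5) + (1.8)·(3) + 1.7 = 12.1
ŷ3 = (1.0)·(-3) + (1.8)·(-5) + 1.7 = -10.3
errors² = [2.25, 3.24, 0.36, 0.04]
MSE = 5.8900/4 = 1.4725

1.4725


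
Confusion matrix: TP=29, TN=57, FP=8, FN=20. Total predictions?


Total = TP + TN + FP + FN
= 29 + 57 + 8 + 20
= 114
(Predicted positive: 37, predicted negative: 77)

114


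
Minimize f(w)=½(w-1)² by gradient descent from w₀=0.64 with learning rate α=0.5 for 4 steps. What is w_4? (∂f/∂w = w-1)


step 1: grad = 0.64-1 = -0.36; w = 0.64 - 0.5·(-0.36) = 0.82
step 2: grad = 0.82-1 = -0.18; w = 0.82 - 0.5·(-0.18) = 0.91
step 3: grad = 0.91-1 = -0.09; w = 0.91 - 0.5·(-0.09) = 0.955
step 4: grad = 0.955-1 = -0.045; w = 0.955 - 0.5·(-0.045) = 0.9775

0.9775


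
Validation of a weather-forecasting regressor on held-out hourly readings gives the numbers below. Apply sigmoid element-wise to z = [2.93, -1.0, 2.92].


σ(2.93) = 1/(1+e^-2.93) = 0.9493
σ(-1.0) = 1/(1+e^1.0) = 0.2689
σ(2.92) = 1/(1+e^-2.92) = 0.9488
result = [0.9493, 0.2689, 0.9488]

[0.9493, 0.2689, 0.9488]


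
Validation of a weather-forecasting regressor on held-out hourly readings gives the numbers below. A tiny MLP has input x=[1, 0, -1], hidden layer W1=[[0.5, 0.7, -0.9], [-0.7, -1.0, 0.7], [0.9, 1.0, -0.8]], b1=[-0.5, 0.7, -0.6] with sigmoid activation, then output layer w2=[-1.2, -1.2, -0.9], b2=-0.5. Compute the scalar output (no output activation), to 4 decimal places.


z1[0] = (0.5)·(1) + (0.7)·(0) + (-0.9)·(-1) - 0.5 = 0.9
z1[1] = (-0.7)·(1) + (-1.0)·(0) + (0.7)·(-1) + 0.7 = -0.7
z1[2] = (0.9)·(1) + (1.0)·(0) + (-0.8)·(-1) - 0.6 = 1.1
h = sigmoid(z1) = [0.7109, 0.3318, 0.7503]
output = (-1.2)·(0.7109) + (-1.2)·(0.3318) + (-0.9)·(0.7503) - 0.5 = -2.4265

-2.4265


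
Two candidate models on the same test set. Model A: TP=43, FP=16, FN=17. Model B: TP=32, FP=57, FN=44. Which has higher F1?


Model A: P=43/59=0.7288, R=43/60=0.7167, F1=2PR/(P+R)=2TP/(2TP+FP+FN)=86/119=0.7227
Model B: P=32/89=0.3596, R=32/76=0.4211, F1=2PR/(P+R)=2TP/(2TP+FP+FN)=64/165=0.3879
0.7227 > 0.3879 → Model A

Model A


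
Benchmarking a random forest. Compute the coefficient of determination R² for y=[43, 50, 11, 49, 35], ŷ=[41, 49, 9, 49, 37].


ȳ = 37.6
SS_res = Σ(y-ŷ)² = 13
SS_tot = Σ(y-ȳ)² = 1027.2
R² = 1 - SS_res/SS_tot = 1 - 0.0127 = 0.9873

0.9873


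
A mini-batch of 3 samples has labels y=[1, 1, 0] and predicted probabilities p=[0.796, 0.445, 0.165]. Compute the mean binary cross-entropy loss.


L[0] = -ln(0.796) = 0.2282
L[1] = -ln(0.445) = 0.8097
L[2] = -ln(1-0.165) = -ln(0.835) = 0.1803
mean = (0.2282 + 0.8097 + 0.1803)/3 = 0.4061

0.4061


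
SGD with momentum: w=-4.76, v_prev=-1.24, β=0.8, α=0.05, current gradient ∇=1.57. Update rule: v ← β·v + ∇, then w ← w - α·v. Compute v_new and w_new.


v_new = 0.8·-1.24 + 1.57 = -0.992 + 1.57 = 0.578
w_new = -4.76 - 0.05·0.578 = -4.76 - 0.0289 = -4.7889

v_new=0.578, w_new=-4.7889


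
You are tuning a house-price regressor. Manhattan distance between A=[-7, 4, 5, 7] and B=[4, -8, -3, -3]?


d = |-7-4| + |4+ 8| + |5+ 3| + |7+ 3|
  = 11 + 12 + 8 + 10
  = 41

41


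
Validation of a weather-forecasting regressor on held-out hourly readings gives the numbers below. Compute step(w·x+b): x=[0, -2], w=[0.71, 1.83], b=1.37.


z = (0)·(0.71) + (-2)·(1.83) + 1.37
  = -2.29
step(z) = 0 (z<0)

0


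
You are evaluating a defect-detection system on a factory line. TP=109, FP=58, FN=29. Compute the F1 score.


Precision = 109/167 = 0.6527
Recall = 109/138 = 0.7899
F1 = 2·P·R/(P+R) = 2·TP/(2·TP+FP+FN) = 218/(218+58+29) = 218/305 = 0.7148

0.7148


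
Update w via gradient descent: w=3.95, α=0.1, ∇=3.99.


w_new = w - α·∇
= 3.95 - 0.1·3.99
= 3.95 - 0.399
= 3.551

3.551


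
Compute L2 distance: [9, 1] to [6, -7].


d = √((9-6)² + (1+ 7)²)
  = √(9 + 64)
  = √73 = 8.544

8.544


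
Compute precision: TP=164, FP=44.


Precision = TP/(TP+FP)
= 164/(164+44)
= 164/208 = 78.85%

78.85%


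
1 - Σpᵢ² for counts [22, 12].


Probabilities: [22/34, 12/34] ≈ [0.6471, 0.3529]
Σpᵢ² = (484 + 144)/34² = 628/1156
Gini = 1 - Σpᵢ² = 1 - 628/1156 = 0.4567

0.4567


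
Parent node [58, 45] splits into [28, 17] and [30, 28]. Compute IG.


Parent = [58, 45], H_parent = 0.9885
H_left = 0.9565 (n=45), H_right = 0.9991 (n=58)
H_children = (45/103)·0.9565 + (58/103)·0.9991 = 0.9805
IG = 0.9885 - 0.9805 = 0.008

0.008


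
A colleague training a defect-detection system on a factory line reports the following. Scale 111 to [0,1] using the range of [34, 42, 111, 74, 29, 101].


min=29, max=111
(111-29)/(111-29) = 82/82 = 1.0

1.0


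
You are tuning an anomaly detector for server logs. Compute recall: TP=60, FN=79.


Recall = TP/(TP+FN)
= 60/(60+79)
= 60/139 = 43.17%

43.17%


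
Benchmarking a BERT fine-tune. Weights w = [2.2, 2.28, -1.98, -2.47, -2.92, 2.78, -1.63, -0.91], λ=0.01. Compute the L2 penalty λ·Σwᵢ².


‖w‖₂² = (2.2)² + (2.28)² + (-1.98)² + (-2.47)² + (-2.92)² + (2.78)² + (-1.63)² + (-0.91)²
     = 4.84 + 5.1984 + 3.9204 + 6.1009 + 8.5264 + 7.7284 + 2.6569 + 0.8281
     = 39.7995
λ·‖w‖₂² = 0.01·39.7995 = 0.397995

0.397995


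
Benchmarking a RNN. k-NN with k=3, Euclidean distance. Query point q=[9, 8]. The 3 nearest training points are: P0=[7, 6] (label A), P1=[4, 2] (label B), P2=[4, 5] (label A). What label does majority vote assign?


d(q,P0) = 2.8284  (label A)
d(q,P1) = 7.8102  (label B)
d(q,P2) = 5.831  (label A)
Votes: A=2, B=1
Majority → A

A


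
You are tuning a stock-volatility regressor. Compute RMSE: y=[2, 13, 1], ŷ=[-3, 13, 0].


MSE = 26/3 = 8.6667
RMSE = √(26/3) = 2.9439

2.9439


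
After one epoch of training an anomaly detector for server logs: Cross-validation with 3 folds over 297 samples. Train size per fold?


Fold size = 297/3 = 99
Training per fold = 297 - 99 = 198

198


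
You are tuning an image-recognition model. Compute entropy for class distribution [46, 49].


Probabilities: [46/95, 49/95] ≈ [0.4842, 0.5158]
H = -((46/95)·log₂(46/95) + (49/95)·log₂(49/95))
  = 0.9993 bits

0.9993 bits


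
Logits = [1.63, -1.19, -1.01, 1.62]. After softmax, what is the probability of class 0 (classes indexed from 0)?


Exponentials: e^1.63=5.1039, e^-1.19=0.3042, e^-1.01=0.3642, e^1.62=5.0531
Sum = 10.8254
Softmax = [0.4715, 0.0281, 0.0336, 0.4668]
p[0] = 5.1039/10.8254 = 0.4715

0.4715


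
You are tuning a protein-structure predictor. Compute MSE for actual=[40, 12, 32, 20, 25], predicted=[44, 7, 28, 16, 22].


Squared errors: (40-44)²=16, (12-7)²=25, (32-28)²=16, (20-16)²=16, (25-22)²=9
Sum = 82
MSE = 82/5 = 82/5

82/5


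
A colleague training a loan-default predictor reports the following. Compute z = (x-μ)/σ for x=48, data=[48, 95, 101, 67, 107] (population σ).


μ = 83.6, σ = 22.4642
z = (48 - 83.6)/22.4642 = -1.5847

-1.5847


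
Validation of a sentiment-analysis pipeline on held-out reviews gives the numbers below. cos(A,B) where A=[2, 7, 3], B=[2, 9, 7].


A·B = 2·2 + 7·9 + 3·7 = 88
‖A‖ = √62 = 7.874, ‖B‖ = √134 = 11.5758
cos = 88/(√62·√134) = 88/√8308 = 0.9655

0.9655


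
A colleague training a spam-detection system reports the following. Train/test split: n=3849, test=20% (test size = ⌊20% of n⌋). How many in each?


Test = ⌊3849·20/100⌋ = 769
Train = 3849 - 769 = 3080

Train: 3080, Test: 769


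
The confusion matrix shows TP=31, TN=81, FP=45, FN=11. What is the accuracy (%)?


Accuracy = (TP+TN)/(TP+TN+FP+FN)
= (31+81)/(168)
= 112/168 = 66.67%

66.67%


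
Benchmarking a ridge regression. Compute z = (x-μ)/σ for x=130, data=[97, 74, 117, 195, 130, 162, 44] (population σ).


μ = 117, σ = 47.5935
z = (130 - 117)/47.5935 = 0.2731

0.2731


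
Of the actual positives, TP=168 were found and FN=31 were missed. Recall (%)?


Recall = TP/(TP+FN)
= 168/(168+31)
= 168/199 = 84.42%

84.42%


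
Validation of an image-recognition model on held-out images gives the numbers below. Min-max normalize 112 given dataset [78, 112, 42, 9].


min=9, max=112
(112-9)/(112-9) = 103/103 = 1.0

1.0


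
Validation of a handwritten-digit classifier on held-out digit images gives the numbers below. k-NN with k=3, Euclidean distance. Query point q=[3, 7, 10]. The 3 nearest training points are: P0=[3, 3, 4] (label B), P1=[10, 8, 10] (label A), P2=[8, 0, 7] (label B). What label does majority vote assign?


d(q,P0) = 7.2111  (label B)
d(q,P1) = 7.0711  (label A)
d(q,P2) = 9.1104  (label B)
Votes: A=1, B=2
Majority → B

B


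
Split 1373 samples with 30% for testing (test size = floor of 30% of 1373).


Test = ⌊1373·30/100⌋ = 411
Train = 1373 - 411 = 962

Train: 962, Test: 411


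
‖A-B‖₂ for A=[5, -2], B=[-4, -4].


d = √((5+ 4)² + (-2+ 4)²)
  = √(81 + 4)
  = √85 = 9.2195

9.2195


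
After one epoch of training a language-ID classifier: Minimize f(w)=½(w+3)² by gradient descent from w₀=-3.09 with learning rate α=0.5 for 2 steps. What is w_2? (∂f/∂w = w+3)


step 1: grad = -3.09+3 = -0.09; w = -3.09 - 0.5·(-0.09) = -3.045
step 2: grad = -3.045+3 = -0.045; w = -3.045 - 0.5·(-0.045) = -3.0225

-3.0225


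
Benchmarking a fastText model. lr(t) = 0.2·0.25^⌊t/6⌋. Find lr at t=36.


n_drops = ⌊36/6⌋ = 6
lr = 0.2·0.25^6 = 0.2·0.000244140625 = 0.000048828125

0.000048828125


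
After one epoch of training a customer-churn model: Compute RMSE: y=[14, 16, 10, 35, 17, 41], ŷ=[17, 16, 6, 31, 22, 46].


MSE = 91/6 = 15.1667
RMSE = √(91/6) = 3.8944

3.8944


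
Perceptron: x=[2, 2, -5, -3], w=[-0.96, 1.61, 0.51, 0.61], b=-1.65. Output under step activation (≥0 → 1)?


z = (2)·(-0.96) + (2)·(1.61) + (-5)·(0.51) + (-3)·(0.61) - 1.65
  = -4.73
step(z) = 0 (z<0)

0


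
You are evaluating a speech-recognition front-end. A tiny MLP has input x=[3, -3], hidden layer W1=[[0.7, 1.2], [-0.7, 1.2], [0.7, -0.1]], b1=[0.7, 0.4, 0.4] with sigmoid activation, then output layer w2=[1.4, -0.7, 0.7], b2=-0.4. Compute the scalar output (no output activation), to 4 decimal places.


z1[0] = (0.7)·(3) + (1.2)·(-3) + 0.7 = -0.8
z1[1] = (-0.7)·(3) + (1.2)·(-3) + 0.4 = -5.3
z1[2] = (0.7)·(3) + (-0.1)·(-3) + 0.4 = 2.8
h = sigmoid(z1) = [0.31, 0.005, 0.9427]
output = (1.4)·(0.31) + (-0.7)·(0.005) + (0.7)·(0.9427) - 0.4 = 0.6904

0.6904


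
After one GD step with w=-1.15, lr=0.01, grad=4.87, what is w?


w_new = w - α·∇
= -1.15 - 0.01·4.87
= -1.15 - 0.0487
= -1.1987

-1.1987


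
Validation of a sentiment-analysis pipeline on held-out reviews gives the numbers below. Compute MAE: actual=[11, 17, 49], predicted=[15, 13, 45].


Absolute errors: |11-15|=4, |17-13|=4, |49-45|=4
Sum = 12
MAE = 12/3 = 4

4


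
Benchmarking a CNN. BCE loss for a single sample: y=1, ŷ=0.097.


BCE = -[y·ln(p) + (1-y)·ln(1-p)]
= -1·ln(0.097) - 0
= -ln(0.097) = 2.333

2.333


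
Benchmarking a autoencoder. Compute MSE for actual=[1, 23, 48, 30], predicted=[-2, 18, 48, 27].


Squared errors: (1+ 2)²=9, (23-18)²=25, (48-48)²=0, (30-27)²=9
Sum = 43
MSE = 43/4 = 43/4

43/4


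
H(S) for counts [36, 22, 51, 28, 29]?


Probabilities: [36/166, 22/166, 51/166, 28/166, 29/166] ≈ [0.2169, 0.1325, 0.3072, 0.1687, 0.1747]
H = -((36/166)·log₂(36/166) + (22/166)·log₂(22/166) + (51/166)·log₂(51/166) + (28/166)·log₂(28/166) + (29/166)·log₂(29/166))
  = 2.2605 bits

2.2605 bits


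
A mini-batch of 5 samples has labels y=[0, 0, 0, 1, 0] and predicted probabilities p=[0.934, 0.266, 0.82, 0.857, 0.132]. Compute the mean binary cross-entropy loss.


L[0] = -ln(1-0.934) = -ln(0.066) = 2.7181
L[1] = -ln(1-0.266) = -ln(0.734) = 0.3092
L[2] = -ln(1-0.82) = -ln(0.18) = 1.7148
L[3] = -ln(0.857) = 0.1543
L[4] = -ln(1-0.132) = -ln(0.868) = 0.1416
mean = (2.7181 + 0.3092 + 1.7148 + 0.1543 + 0.1416)/5 = 1.0076

1.0076


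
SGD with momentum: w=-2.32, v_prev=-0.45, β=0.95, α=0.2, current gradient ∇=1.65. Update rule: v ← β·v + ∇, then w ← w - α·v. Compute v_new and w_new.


v_new = 0.95·-0.45 + 1.65 = -0.4275 + 1.65 = 1.2225
w_new = -2.32 - 0.2·1.2225 = -2.32 - 0.2445 = -2.5645

v_new=1.2225, w_new=-2.5645


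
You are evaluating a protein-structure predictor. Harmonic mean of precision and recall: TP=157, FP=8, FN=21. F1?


Precision = 157/165 = 0.9515
Recall = 157/178 = 0.882
F1 = 2·P·R/(P+R) = 2·TP/(2·TP+FP+FN) = 314/(314+8+21) = 314/343 = 0.9155

0.9155


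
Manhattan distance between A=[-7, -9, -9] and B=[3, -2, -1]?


d = |-7-3| + |-9+ 2| + |-9+ 1|
  = 10 + 7 + 8
  = 25

25


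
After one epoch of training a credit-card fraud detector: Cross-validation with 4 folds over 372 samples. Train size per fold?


Fold size = 372/4 = 93
Training per fold = 372 - 93 = 279

279


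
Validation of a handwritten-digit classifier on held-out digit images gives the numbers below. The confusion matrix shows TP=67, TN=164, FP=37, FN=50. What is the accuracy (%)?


Accuracy = (TP+TN)/(TP+TN+FP+FN)
= (67+164)/(318)
= 231/318 = 72.64%

72.64%


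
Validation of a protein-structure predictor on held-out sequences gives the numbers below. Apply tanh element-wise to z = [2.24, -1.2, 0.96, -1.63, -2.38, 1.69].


tanh(2.24) = 0.9776
tanh(-1.2) = -0.8337
tanh(0.96) = 0.7443
tanh(-1.63) = -0.9261
tanh(-2.38) = -0.983
tanh(1.69) = 0.9341
result = [0.9776, -0.8337, 0.7443, -0.9261, -0.983, 0.9341]

[0.9776, -0.8337, 0.7443, -0.9261, -0.983, 0.9341]


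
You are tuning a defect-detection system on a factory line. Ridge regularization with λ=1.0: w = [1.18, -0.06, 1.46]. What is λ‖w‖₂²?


‖w‖₂² = (1.18)² + (-0.06)² + (1.46)²
     = 1.3924 + 0.0036 + 2.1316
     = 3.5276
λ·‖w‖₂² = 1.0·3.5276 = 3.5276

3.5276


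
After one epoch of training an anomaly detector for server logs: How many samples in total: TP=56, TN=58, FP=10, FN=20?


Total = TP + TN + FP + FN
= 56 + 58 + 10 + 20
= 144
(Predicted positive: 66, predicted negative: 78)

144


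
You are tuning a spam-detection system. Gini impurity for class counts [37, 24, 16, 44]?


Probabilities: [37/121, 24/121, 16/121, 44/121] ≈ [0.3058, 0.1983, 0.1322, 0.3636]
Σpᵢ² = (1369 + 576 + 256 + 1936)/121² = 4137/14641
Gini = 1 - Σpᵢ² = 1 - 4137/14641 = 0.7174

0.7174


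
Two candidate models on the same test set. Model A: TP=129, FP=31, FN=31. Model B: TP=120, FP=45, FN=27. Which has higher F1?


Model A: P=129/160=0.8063, R=129/160=0.8063, F1=2PR/(P+R)=2TP/(2TP+FP+FN)=258/320=0.8063
Model B: P=120/165=0.7273, R=120/147=0.8163, F1=2PR/(P+R)=2TP/(2TP+FP+FN)=240/312=0.7692
0.8063 > 0.7692 → Model A

Model A


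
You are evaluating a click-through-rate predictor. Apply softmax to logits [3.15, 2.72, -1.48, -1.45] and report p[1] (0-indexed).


Exponentials: e^3.15=23.3361, e^2.72=15.1803, e^-1.48=0.2276, e^-1.45=0.2346
Sum = 38.9786
Softmax = [0.5987, 0.3895, 0.0058, 0.006]
p[1] = 15.1803/38.9786 = 0.3895

0.3895


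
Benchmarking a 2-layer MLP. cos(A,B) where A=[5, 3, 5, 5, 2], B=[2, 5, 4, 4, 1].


A·B = 5·2 + 3·5 + 5·4 + 5·4 + 2·1 = 67
‖A‖ = √88 = 9.3808, ‖B‖ = √62 = 7.874
cos = 67/(√88·√62) = 67/√5456 = 0.9071

0.9071


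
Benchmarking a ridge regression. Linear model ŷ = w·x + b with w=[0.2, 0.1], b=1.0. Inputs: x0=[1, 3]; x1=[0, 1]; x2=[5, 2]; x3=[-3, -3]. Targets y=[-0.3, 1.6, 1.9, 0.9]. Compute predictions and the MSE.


ŷ0 = (0.2)·(1) + (0.1)·(3) + 1.0 = 1.5
ŷ1 = (0.2)·(0) + (0.1)·(1) + 1.0 = 1.1
ŷ2 = (0.2)·(5) + (0.1)·(2) + 1.0 = 2.2
ŷ3 = (0.2)·(-3) + (0.1)·(-3) + 1.0 = 0.1
errors² = [3.24, 0.25, 0.09, 0.64]
MSE = 4.2200/4 = 1.055

1.055


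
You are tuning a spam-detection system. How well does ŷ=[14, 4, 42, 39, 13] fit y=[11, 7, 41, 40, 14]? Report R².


ȳ = 22.6
SS_res = Σ(y-ŷ)² = 21
SS_tot = Σ(y-ȳ)² = 1093.2
R² = 1 - SS_res/SS_tot = 1 - 0.0192 = 0.9808

0.9808


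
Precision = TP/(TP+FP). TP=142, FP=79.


Precision = TP/(TP+FP)
= 142/(142+79)
= 142/221 = 64.25%

64.25%


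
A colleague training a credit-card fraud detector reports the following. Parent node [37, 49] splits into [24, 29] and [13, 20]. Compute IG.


Parent = [37, 49], H_parent = 0.9859
H_left = 0.9936 (n=53), H_right = 0.9673 (n=33)
H_children = (53/86)·0.9936 + (33/86)·0.9673 = 0.9835
IG = 0.9859 - 0.9835 = 0.0024

0.0024


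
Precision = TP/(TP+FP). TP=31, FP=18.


Precision = TP/(TP+FP)
= 31/(31+18)
= 31/49 = 63.27%

63.27%


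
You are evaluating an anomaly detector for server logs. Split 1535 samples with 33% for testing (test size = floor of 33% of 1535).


Test = ⌊1535·33/100⌋ = 506
Train = 1535 - 506 = 1029

Train: 1029, Test: 506


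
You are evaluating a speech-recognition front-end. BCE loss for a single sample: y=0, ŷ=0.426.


BCE = -[y·ln(p) + (1-y)·ln(1-p)]
= -0 - 1·ln(1-0.426)
= -ln(0.574) = 0.5551

0.5551


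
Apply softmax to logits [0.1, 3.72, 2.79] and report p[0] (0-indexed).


Exponentials: e^0.1=1.1052, e^3.72=41.2644, e^2.79=16.281
Sum = 58.6506
Softmax = [0.0188, 0.7036, 0.2776]
p[0] = 1.1052/58.6506 = 0.0188

0.0188


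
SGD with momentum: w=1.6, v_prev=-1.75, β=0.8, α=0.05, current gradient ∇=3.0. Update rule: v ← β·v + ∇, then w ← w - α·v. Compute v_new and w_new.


v_new = 0.8·-1.75 + 3.0 = -1.4 + 3.0 = 1.6
w_new = 1.6 - 0.05·1.6 = 1.6 - 0.08 = 1.52

v_new=1.6, w_new=1.52


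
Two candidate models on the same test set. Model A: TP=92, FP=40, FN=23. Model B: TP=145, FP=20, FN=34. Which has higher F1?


Model A: P=92/132=0.697, R=92/115=0.8, F1=2PR/(P+R)=2TP/(2TP+FP+FN)=184/247=0.7449
Model B: P=145/165=0.8788, R=145/179=0.8101, F1=2PR/(P+R)=2TP/(2TP+FP+FN)=290/344=0.843
0.7449 < 0.843 → Model B

Model B


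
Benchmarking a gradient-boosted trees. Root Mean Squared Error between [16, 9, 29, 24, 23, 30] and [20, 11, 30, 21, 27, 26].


MSE = 62/6 = 10.3333
RMSE = √(62/6) = 3.2146

3.2146


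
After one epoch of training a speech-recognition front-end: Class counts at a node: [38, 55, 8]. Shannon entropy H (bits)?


Probabilities: [38/101, 55/101, 8/101] ≈ [0.3762, 0.5446, 0.0792]
H = -((38/101)·log₂(38/101) + (55/101)·log₂(55/101) + (8/101)·log₂(8/101))
  = 1.2979 bits

1.2979 bits


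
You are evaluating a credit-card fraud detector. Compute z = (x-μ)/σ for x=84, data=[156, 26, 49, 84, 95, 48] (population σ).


μ = 76.3333, σ = 42.4997
z = (84 - 76.3333)/42.4997 = 0.1804

0.1804


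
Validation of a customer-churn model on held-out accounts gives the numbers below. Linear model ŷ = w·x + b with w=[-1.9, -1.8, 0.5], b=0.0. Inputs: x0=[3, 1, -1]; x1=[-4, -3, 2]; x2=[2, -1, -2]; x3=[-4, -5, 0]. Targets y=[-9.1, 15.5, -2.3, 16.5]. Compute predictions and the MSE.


ŷ0 = (-1.9)·(3) + (-1.8)·(1) + (0.5)·(-1) + 0.0 = -8.0
ŷ1 = (-1.9)·(-4) + (-1.8)·(-3) + (0.5)·(2) + 0.0 = 14.0
ŷ2 = (-1.9)·(2) + (-1.8)·(-1) + (0.5)·(-2) + 0.0 = -3.0
ŷ3 = (-1.9)·(-4) + (-1.8)·(-5) + (0.5)·(0) + 0.0 = 16.6
errors² = [1.21, 2.25, 0.49, 0.01]
MSE = 3.9600/4 = 0.99

0.99


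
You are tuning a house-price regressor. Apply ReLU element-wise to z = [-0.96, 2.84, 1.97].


ReLU(-0.96) = max(0, -0.96) = 0.0
ReLU(2.84) = max(0, 2.84) = 2.84
ReLU(1.97) = max(0, 1.97) = 1.97
result = [0.0, 2.84, 1.97]

[0.0, 2.84, 1.97]


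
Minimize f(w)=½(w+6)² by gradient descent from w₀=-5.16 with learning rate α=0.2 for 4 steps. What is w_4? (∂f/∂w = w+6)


step 1: grad = -5.16+6 = 0.84; w = -5.16 - 0.2·(0.84) = -5.328
step 2: grad = -5.328+6 = 0.672; w = -5.328 - 0.2·(0.672) = -5.4624
step 3: grad = -5.4624+6 = 0.5376; w = -5.4624 - 0.2·(0.5376) = -5.56992
step 4: grad = -5.56992+6 = 0.43008; w = -5.56992 - 0.2·(0.43008) = -5.655936

-5.655936


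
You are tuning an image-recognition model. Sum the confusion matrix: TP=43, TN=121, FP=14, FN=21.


Total = TP + TN + FP + FN
= 43 + 121 + 14 + 21
= 199
(Predicted positive: 57, predicted negative: 142)

199


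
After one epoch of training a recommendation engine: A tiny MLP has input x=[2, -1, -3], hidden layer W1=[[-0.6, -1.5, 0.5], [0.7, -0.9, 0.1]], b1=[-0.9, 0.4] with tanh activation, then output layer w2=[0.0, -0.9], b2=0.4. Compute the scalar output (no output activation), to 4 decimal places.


z1[0] = (-0.6)·(2) + (-1.5)·(-1) + (0.5)·(-3) - 0.9 = -2.1
z1[1] = (0.7)·(2) + (-0.9)·(-1) + (0.1)·(-3) + 0.4 = 2.4
h = tanh(z1) = [-0.9705, 0.9837]
output = (0.0)·(-0.9705) + (-0.9)·(0.9837) + 0.4 = -0.4853

-0.4853


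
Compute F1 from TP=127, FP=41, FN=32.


Precision = 127/168 = 0.756
Recall = 127/159 = 0.7987
F1 = 2·P·R/(P+R) = 2·TP/(2·TP+FP+FN) = 254/(254+41+32) = 254/327 = 0.7768

0.7768


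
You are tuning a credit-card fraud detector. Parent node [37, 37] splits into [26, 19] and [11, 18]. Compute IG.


Parent = [37, 37], H_parent = 1
H_left = 0.9825 (n=45), H_right = 0.9576 (n=29)
H_children = (45/74)·0.9825 + (29/74)·0.9576 = 0.9727
IG = 1 - 0.9727 = 0.0273

0.0273


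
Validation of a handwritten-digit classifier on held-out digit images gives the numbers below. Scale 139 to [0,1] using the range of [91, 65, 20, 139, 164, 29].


min=20, max=164
(139-20)/(164-20) = 119/144 = 0.8264

0.8264


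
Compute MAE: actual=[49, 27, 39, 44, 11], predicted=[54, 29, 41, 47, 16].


Absolute errors: |49-54|=5, |27-29|=2, |39-41|=2, |44-47|=3, |11-16|=5
Sum = 17
MAE = 17/5 = 17/5

17/5


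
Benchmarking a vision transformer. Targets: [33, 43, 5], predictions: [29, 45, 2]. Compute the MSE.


Squared errors: (33-29)²=16, (43-45)²=4, (5-2)²=9
Sum = 29
MSE = 29/3 = 29/3

29/3


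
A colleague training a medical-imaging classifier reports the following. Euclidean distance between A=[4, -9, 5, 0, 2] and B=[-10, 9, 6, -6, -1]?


d = √((4+ 10)² + (-9-9)² + (5-6)² + (0+ 6)² + (2+ 1)²)
  = √(196 + 324 + 1 + 36 + 9)
  = √566 = 23.7908

23.7908


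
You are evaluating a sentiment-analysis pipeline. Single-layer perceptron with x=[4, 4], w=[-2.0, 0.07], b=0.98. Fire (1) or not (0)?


z = (4)·(-2.0) + (4)·(0.07) + 0.98
  = -6.74
step(z) = 0 (z<0)

0


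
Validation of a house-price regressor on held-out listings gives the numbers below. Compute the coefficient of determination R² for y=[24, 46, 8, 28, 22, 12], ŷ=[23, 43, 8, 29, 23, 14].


ȳ = 23.3333
SS_res = Σ(y-ŷ)² = 16
SS_tot = Σ(y-ȳ)² = 901.33
R² = 1 - SS_res/SS_tot = 1 - 0.0178 = 0.9822

0.9822


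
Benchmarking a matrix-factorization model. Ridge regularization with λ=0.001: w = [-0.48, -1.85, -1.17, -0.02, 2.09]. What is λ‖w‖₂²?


‖w‖₂² = (-0.48)² + (-1.85)² + (-1.17)² + (-0.02)² + (2.09)²
     = 0.2304 + 3.4225 + 1.3689 + 0.0004 + 4.3681
     = 9.3903
λ·‖w‖₂² = 0.001·9.3903 = 0.00939

0.00939


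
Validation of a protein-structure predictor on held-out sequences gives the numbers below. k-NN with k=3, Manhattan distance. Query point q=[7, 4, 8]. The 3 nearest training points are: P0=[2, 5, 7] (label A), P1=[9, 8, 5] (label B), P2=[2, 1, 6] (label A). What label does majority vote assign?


d(q,P0) = 7  (label A)
d(q,P1) = 9  (label B)
d(q,P2) = 10  (label A)
Votes: A=2, B=1
Majority → A

A


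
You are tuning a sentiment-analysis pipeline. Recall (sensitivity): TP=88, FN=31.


Recall = TP/(TP+FN)
= 88/(88+31)
= 88/119 = 73.95%

73.95%


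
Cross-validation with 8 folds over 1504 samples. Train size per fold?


Fold size = 1504/8 = 188
Training per fold = 1504 - 188 = 1316

1316


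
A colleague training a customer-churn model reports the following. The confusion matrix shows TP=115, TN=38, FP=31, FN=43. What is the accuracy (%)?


Accuracy = (TP+TN)/(TP+TN+FP+FN)
= (115+38)/(227)
= 153/227 = 67.4%

67.4%


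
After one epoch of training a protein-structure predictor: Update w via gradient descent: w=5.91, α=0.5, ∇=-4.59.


w_new = w - α·∇
= 5.91 - 0.5·-4.59
= 5.91 + 2.295
= 8.205

8.205


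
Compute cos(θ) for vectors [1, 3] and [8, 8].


A·B = 1·8 + 3·8 = 32
‖A‖ = √10 = 3.1623, ‖B‖ = √128 = 11.3137
cos = 32/(√10·√128) = 32/√1280 = 0.8944

0.8944


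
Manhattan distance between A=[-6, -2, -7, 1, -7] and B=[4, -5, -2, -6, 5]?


d = |-6-4| + |-2+ 5| + |-7+ 2| + |1+ 6| + |-7-5|
  = 10 + 3 + 5 + 7 + 12
  = 37

37


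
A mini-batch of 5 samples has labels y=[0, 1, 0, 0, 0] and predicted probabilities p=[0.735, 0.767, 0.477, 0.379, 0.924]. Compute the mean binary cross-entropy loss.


L[0] = -ln(1-0.735) = -ln(0.265) = 1.328
L[1] = -ln(0.767) = 0.2653
L[2] = -ln(1-0.477) = -ln(0.523) = 0.6482
L[3] = -ln(1-0.379) = -ln(0.621) = 0.4764
L[4] = -ln(1-0.924) = -ln(0.076) = 2.577
mean = (1.328 + 0.2653 + 0.6482 + 0.4764 + 2.577)/5 = 1.059

1.059


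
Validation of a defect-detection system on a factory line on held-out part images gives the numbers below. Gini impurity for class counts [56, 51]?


Probabilities: [56/107, 51/107] ≈ [0.5234, 0.4766]
Σpᵢ² = (3136 + 2601)/107² = 5737/11449
Gini = 1 - Σpᵢ² = 1 - 5737/11449 = 0.4989

0.4989


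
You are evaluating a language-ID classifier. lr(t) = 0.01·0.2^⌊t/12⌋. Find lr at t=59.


n_drops = ⌊59/12⌋ = 4
lr = 0.01·0.2^4 = 0.01·0.0016 = 0.000016

0.000016


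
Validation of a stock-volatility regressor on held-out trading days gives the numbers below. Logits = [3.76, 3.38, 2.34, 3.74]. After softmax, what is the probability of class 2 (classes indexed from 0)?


Exponentials: e^3.76=42.9484, e^3.38=29.3708, e^2.34=10.3812, e^3.74=42.098
Sum = 124.7984
Softmax = [0.3441, 0.2353, 0.0832, 0.3373]
p[2] = 10.3812/124.7984 = 0.0832

0.0832


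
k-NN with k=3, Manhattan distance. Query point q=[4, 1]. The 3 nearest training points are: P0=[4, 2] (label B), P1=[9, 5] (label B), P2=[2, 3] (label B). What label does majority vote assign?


d(q,P0) = 1  (label B)
d(q,P1) = 9  (label B)
d(q,P2) = 4  (label B)
Votes: A=0, B=3
Majority → B

B


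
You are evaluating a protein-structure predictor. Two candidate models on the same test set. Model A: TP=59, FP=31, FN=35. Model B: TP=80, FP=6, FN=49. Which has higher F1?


Model A: P=59/90=0.6556, R=59/94=0.6277, F1=2PR/(P+R)=2TP/(2TP+FP+FN)=118/184=0.6413
Model B: P=80/86=0.9302, R=80/129=0.6202, F1=2PR/(P+R)=2TP/(2TP+FP+FN)=160/215=0.7442
0.6413 < 0.7442 → Model B

Model B


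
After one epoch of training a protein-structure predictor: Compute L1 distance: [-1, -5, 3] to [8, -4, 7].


d = |-1-8| + |-5+ 4| + |3-7|
  = 9 + 1 + 4
  = 14

14


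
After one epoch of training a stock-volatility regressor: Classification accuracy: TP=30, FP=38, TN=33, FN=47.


Accuracy = (TP+TN)/(TP+TN+FP+FN)
= (30+33)/(148)
= 63/148 = 42.57%

42.57%


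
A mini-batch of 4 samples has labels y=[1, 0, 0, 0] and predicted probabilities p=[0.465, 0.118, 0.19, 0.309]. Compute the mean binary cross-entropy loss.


L[0] = -ln(0.465) = 0.7657
L[1] = -ln(1-0.118) = -ln(0.882) = 0.1256
L[2] = -ln(1-0.19) = -ln(0.81) = 0.2107
L[3] = -ln(1-0.309) = -ln(0.691) = 0.3696
mean = (0.7657 + 0.1256 + 0.2107 + 0.3696)/4 = 0.3679

0.3679


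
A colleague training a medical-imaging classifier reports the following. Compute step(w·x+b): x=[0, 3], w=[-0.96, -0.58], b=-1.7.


z = (0)·(-0.96) + (3)·(-0.58) - 1.7
  = -3.44
step(z) = 0 (z<0)

0


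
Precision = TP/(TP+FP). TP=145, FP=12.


Precision = TP/(TP+FP)
= 145/(145+12)
= 145/157 = 92.36%

92.36%


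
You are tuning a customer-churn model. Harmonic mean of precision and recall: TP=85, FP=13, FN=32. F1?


Precision = 85/98 = 0.8673
Recall = 85/117 = 0.7265
F1 = 2·P·R/(P+R) = 2·TP/(2·TP+FP+FN) = 170/(170+13+32) = 170/215 = 0.7907

0.7907


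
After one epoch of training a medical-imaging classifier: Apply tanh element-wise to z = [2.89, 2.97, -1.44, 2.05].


tanh(2.89) = 0.9938
tanh(2.97) = 0.9947
tanh(-1.44) = -0.8937
tanh(2.05) = 0.9674
result = [0.9938, 0.9947, -0.8937, 0.9674]

[0.9938, 0.9947, -0.8937, 0.9674]


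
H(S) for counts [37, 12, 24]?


Probabilities: [37/73, 12/73, 24/73] ≈ [0.5068, 0.1644, 0.3288]
H = -((37/73)·log₂(37/73) + (12/73)·log₂(12/73) + (24/73)·log₂(24/73))
  = 1.4527 bits

1.4527 bits


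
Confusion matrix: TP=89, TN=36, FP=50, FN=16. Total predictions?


Total = TP + TN + FP + FN
= 89 + 36 + 50 + 16
= 191
(Predicted positive: 139, predicted negative: 52)

191


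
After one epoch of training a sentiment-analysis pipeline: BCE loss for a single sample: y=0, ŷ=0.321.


BCE = -[y·ln(p) + (1-y)·ln(1-p)]
= -0 - 1·ln(1-0.321)
= -ln(0.679) = 0.3871

0.3871


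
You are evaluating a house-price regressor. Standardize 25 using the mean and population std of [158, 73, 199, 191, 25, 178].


μ = 137.3333, σ = 65.2193
z = (25 - 137.3333)/65.2193 = -1.7224

-1.7224


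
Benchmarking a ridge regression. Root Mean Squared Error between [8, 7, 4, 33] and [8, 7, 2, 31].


MSE = 8/4 = 2
RMSE = √(8/4) = 1.4142

1.4142


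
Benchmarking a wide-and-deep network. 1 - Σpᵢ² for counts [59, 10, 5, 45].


Probabilities: [59/119, 10/119, 5/119, 45/119] ≈ [0.4958, 0.084, 0.042, 0.3782]
Σpᵢ² = (3481 + 100 + 25 + 2025)/119² = 5631/14161
Gini = 1 - Σpᵢ² = 1 - 5631/14161 = 0.6024

0.6024


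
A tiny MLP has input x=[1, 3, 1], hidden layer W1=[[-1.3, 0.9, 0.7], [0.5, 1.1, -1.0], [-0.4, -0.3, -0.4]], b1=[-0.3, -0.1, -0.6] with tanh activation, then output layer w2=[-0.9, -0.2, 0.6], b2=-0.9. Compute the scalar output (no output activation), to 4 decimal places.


z1[0] = (-1.3)·(1) + (0.9)·(3) + (0.7)·(1) - 0.3 = 1.8
z1[1] = (0.5)·(1) + (1.1)·(3) + (-1.0)·(1) - 0.1 = 2.7
z1[2] = (-0.4)·(1) + (-0.3)·(3) + (-0.4)·(1) - 0.6 = -2.3
h = tanh(z1) = [0.9468, 0.991, -0.9801]
output = (-0.9)·(0.9468) + (-0.2)·(0.991) + (0.6)·(-0.9801) - 0.9 = -2.5384

-2.5384


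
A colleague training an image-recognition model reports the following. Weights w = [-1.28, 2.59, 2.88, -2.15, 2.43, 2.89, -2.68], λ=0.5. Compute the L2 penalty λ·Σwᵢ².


‖w‖₂² = (-1.28)² + (2.59)² + (2.88)² + (-2.15)² + (2.43)² + (2.89)² + (-2.68)²
     = 1.6384 + 6.7081 + 8.2944 + 4.6225 + 5.9049 + 8.3521 + 7.1824
     = 42.7028
λ·‖w‖₂² = 0.5·42.7028 = 21.3514

21.3514


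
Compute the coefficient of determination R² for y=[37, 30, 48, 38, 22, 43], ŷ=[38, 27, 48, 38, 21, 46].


ȳ = 36.3333
SS_res = Σ(y-ŷ)² = 20
SS_tot = Σ(y-ȳ)² = 429.33
R² = 1 - SS_res/SS_tot = 1 - 0.0466 = 0.9534

0.9534


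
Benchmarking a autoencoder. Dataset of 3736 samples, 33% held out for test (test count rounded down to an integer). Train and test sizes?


Test = ⌊3736·33/100⌋ = 1232
Train = 3736 - 1232 = 2504

Train: 2504, Test: 1232


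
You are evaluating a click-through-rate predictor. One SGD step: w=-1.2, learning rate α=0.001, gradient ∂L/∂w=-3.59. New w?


w_new = w - α·∇
= -1.2 - 0.001·-3.59
= -1.2 + 0.00359
= -1.19641

-1.19641


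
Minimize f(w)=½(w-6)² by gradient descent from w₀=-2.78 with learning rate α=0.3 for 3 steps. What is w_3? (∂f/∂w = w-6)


step 1: grad = -2.78-6 = -8.78; w = -2.78 - 0.3·(-8.78) = -0.146
step 2: grad = -0.146-6 = -6.146; w = -0.146 - 0.3·(-6.146) = 1.6978
step 3: grad = 1.6978-6 = -4.3022; w = 1.6978 - 0.3·(-4.3022) = 2.98846

2.98846


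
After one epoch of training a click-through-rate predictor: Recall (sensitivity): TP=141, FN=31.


Recall = TP/(TP+FN)
= 141/(141+31)
= 141/172 = 81.98%

81.98%


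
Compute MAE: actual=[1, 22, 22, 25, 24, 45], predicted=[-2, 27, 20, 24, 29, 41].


Absolute errors: |1+ 2|=3, |22-27|=5, |22-20|=2, |25-24|=1, |24-29|=5, |45-41|=4
Sum = 20
MAE = 20/6 = 10/3

10/3
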